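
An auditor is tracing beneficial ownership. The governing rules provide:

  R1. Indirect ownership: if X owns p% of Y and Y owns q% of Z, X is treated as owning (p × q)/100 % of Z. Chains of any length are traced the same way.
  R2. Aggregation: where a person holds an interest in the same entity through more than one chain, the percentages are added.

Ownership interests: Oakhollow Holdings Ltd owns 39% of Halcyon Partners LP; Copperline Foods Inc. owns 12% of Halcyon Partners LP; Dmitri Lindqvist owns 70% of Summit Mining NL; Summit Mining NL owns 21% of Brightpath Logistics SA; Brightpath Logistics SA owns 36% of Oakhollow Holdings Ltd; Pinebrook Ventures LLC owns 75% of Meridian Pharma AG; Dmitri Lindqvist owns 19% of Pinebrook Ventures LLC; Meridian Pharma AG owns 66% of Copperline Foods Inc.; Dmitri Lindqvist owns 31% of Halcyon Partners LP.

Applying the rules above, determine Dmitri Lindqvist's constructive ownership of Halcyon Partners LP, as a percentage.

34.19248%

Chain via Pinebrook Ventures LLC → Meridian Pharma AG → Copperline Foods Inc. (R1): 19% × 75% × 66% × 12% = 1.1286% of Halcyon Partners LP.
Chain via Summit Mining NL → Brightpath Logistics SA → Oakhollow Holdings Ltd (R1): 70% × 21% × 36% × 39% = 2.06388% of Halcyon Partners LP.
Direct interest in Halcyon Partners LP: 31%.
Aggregating (R2): 1.1286% + 2.06388% + 31% = 34.19248%.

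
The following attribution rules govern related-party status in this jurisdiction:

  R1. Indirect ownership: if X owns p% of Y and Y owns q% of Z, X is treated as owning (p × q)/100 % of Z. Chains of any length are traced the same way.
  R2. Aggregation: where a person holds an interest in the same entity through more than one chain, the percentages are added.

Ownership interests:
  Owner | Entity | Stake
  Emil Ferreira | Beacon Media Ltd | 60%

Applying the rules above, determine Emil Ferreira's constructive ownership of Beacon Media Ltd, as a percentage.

60%

Direct interest in Beacon Media Ltd: 60%.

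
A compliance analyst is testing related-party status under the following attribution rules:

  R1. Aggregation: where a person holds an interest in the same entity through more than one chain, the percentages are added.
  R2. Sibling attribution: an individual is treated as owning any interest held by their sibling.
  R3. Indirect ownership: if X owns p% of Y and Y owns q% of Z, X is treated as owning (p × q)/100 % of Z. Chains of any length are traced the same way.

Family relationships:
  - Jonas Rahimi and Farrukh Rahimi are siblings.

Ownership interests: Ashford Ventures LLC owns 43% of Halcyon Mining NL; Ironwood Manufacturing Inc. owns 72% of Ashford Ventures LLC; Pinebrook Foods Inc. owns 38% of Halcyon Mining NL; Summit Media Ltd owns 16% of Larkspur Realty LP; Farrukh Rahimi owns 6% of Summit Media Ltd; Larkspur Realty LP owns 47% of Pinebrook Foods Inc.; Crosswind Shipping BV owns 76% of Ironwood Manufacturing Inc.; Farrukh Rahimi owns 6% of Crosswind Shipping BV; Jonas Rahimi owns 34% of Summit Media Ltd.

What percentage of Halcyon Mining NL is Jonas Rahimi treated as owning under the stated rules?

By sibling attribution (R2), Jonas Rahimi is treated as also owning Farrukh Rahimi's interest in Summit Media Ltd, giving 34% + 6% = 40%.
By sibling attribution (R2), Jonas Rahimi is treated as owning Farrukh Rahimi's 6% interest in Crosswind Shipping BV.
Chain via Summit Media Ltd → Larkspur Realty LP → Pinebrook Foods Inc. (R3): 40% × 16% × 47% × 38% = 1.14304% of Halcyon Mining NL.
Chain via Crosswind Shipping BV → Ironwood Manufacturing Inc. → Ashford Ventures LLC (R3): 6% × 76% × 72% × 43% = 1.411776% of Halcyon Mining NL.
Aggregating (R1): 1.14304% + 1.411776% = 2.554816%.

2.554816%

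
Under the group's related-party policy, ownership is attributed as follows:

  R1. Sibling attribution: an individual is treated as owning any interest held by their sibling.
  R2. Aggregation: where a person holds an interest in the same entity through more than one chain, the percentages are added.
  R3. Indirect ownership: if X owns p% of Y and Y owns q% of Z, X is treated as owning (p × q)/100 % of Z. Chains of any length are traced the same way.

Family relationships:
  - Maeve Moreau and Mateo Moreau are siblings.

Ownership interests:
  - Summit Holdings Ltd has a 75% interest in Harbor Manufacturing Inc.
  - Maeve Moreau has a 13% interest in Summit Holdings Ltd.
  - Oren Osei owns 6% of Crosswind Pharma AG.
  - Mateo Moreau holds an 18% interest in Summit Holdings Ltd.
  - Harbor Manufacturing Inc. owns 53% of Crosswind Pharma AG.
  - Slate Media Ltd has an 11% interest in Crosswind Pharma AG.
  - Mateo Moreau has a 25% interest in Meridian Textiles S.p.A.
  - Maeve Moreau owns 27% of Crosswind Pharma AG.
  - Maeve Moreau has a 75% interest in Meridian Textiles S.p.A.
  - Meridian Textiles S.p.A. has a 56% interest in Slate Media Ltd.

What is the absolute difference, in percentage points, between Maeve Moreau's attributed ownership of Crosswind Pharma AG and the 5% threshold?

40.4825

By sibling attribution (R1), Maeve Moreau is treated as also owning Mateo Moreau's interest in Summit Holdings Ltd, giving 13% + 18% = 31%.
By sibling attribution (R1), Maeve Moreau is treated as also owning Mateo Moreau's interest in Meridian Textiles S.p.A, giving 75% + 25% = 100%.
Chain via Summit Holdings Ltd → Harbor Manufacturing Inc. (R3): 31% × 75% × 53% = 12.3225% of Crosswind Pharma AG.
Chain via Meridian Textiles S.p.A. → Slate Media Ltd (R3): 100% × 56% × 11% = 6.16% of Crosswind Pharma AG.
Direct interest in Crosswind Pharma AG: 27%.
Aggregating (R2): 12.3225% + 6.16% + 27% = 45.4825%.
45.4825% exceeds the 5% threshold by 40.4825 percentage points.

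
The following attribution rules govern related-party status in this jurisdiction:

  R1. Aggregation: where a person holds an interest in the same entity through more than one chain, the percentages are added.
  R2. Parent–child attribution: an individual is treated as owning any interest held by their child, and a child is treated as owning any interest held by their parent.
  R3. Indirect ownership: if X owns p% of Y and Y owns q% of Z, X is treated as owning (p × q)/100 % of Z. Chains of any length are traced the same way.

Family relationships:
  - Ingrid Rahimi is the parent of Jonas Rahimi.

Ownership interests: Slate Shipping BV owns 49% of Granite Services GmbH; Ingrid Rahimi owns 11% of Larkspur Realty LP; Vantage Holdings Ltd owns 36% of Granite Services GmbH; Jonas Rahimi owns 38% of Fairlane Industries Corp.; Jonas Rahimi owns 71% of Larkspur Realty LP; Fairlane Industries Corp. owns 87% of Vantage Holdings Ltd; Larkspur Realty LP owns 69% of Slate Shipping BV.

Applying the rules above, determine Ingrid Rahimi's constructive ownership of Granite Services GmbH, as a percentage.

39.6258%

By parent–child attribution (R2), Ingrid Rahimi is treated as also owning Jonas Rahimi's interest in Larkspur Realty LP, giving 11% + 71% = 82%.
By parent–child attribution (R2), Ingrid Rahimi is treated as owning Jonas Rahimi's 38% interest in Fairlane Industries Corp.
Chain via Larkspur Realty LP → Slate Shipping BV (R3): 82% × 69% × 49% = 27.7242% of Granite Services GmbH.
Chain via Fairlane Industries Corp. → Vantage Holdings Ltd (R3): 38% × 87% × 36% = 11.9016% of Granite Services GmbH.
Aggregating (R1): 27.7242% + 11.9016% = 39.6258%.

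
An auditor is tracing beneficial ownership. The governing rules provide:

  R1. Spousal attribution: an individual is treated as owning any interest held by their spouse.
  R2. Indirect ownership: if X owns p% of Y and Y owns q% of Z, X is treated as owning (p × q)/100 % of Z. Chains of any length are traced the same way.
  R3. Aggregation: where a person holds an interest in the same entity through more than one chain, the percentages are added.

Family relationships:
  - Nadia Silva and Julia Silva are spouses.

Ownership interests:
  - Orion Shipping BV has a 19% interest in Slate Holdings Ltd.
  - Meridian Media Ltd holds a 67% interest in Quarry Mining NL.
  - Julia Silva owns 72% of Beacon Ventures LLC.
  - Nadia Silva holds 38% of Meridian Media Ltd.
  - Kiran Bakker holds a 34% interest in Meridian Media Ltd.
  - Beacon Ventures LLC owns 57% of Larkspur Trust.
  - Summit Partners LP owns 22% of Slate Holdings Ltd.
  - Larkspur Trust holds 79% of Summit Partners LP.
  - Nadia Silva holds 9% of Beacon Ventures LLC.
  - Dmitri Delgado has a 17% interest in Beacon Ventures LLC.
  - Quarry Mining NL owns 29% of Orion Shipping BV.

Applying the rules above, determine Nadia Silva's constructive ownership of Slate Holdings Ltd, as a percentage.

By spousal attribution (R1), Nadia Silva is treated as also owning Julia Silva's interest in Beacon Ventures LLC, giving 9% + 72% = 81%.
Chain via Beacon Ventures LLC → Larkspur Trust → Summit Partners LP (R2): 81% × 57% × 79% × 22% = 8.024346% of Slate Holdings Ltd.
Chain via Meridian Media Ltd → Quarry Mining NL → Orion Shipping BV (R2): 38% × 67% × 29% × 19% = 1.402846% of Slate Holdings Ltd.
Aggregating (R3): 8.024346% + 1.402846% = 9.427192%.

9.427192%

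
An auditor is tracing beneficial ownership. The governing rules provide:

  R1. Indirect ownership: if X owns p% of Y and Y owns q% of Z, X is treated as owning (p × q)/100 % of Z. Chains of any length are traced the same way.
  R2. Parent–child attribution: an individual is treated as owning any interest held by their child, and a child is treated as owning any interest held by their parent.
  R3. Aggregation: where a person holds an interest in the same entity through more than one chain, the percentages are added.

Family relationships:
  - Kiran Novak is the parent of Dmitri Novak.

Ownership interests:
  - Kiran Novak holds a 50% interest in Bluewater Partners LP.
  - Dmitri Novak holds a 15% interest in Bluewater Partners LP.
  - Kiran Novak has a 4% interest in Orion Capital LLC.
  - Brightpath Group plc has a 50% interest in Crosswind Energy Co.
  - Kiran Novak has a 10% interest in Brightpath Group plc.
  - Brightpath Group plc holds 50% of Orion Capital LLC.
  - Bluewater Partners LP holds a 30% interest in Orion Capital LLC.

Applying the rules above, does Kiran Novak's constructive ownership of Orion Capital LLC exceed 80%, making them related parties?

No

By parent–child attribution (R2), Kiran Novak is treated as also owning Dmitri Novak's interest in Bluewater Partners LP, giving 50% + 15% = 65%.
Chain via Bluewater Partners LP (R1): 65% × 30% = 19.5% of Orion Capital LLC.
Chain via Brightpath Group plc (R1): 10% × 50% = 5% of Orion Capital LLC.
Direct interest in Orion Capital LLC: 4%.
Aggregating (R3): 19.5% + 5% + 4% = 28.5%.
28.5% does not exceed the 80% threshold, so Kiran is not a related party to Orion Capital LLC.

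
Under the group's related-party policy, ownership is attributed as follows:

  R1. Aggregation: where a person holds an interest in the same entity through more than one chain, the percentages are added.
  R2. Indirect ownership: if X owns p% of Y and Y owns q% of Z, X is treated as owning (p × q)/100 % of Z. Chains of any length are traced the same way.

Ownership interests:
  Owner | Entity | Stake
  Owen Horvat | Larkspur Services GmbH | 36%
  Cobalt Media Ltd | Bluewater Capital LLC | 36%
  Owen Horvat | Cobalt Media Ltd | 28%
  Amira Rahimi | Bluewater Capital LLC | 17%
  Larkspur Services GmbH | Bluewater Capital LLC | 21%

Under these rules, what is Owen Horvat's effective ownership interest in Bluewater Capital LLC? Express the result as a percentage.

17.64%

Chain via Larkspur Services GmbH (R2): 36% × 21% = 7.56% of Bluewater Capital LLC.
Chain via Cobalt Media Ltd (R2): 28% × 36% = 10.08% of Bluewater Capital LLC.
Aggregating (R1): 7.56% + 10.08% = 17.64%.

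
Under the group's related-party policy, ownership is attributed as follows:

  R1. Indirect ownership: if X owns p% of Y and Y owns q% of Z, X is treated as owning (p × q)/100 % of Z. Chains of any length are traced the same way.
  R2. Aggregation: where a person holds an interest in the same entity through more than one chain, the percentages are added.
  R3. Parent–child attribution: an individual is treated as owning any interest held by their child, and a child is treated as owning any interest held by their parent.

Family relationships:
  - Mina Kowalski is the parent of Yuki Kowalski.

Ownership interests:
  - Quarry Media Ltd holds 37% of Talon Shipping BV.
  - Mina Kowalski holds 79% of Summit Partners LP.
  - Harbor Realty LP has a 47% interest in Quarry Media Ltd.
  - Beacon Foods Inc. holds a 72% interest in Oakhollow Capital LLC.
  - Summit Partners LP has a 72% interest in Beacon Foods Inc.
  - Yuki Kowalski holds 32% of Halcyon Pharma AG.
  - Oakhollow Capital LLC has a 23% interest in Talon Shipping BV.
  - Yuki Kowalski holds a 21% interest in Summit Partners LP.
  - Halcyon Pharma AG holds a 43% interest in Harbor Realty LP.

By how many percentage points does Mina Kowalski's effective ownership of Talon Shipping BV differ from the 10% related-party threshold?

By parent–child attribution (R3), Mina Kowalski is treated as also owning Yuki Kowalski's interest in Summit Partners LP, giving 79% + 21% = 100%.
By parent–child attribution (R3), Mina Kowalski is treated as owning Yuki Kowalski's 32% interest in Halcyon Pharma AG.
Chain via Summit Partners LP → Beacon Foods Inc. → Oakhollow Capital LLC (R1): 100% × 72% × 72% × 23% = 11.9232% of Talon Shipping BV.
Chain via Halcyon Pharma AG → Harbor Realty LP → Quarry Media Ltd (R1): 32% × 43% × 47% × 37% = 2.392864% of Talon Shipping BV.
Aggregating (R2): 11.9232% + 2.392864% = 14.316064%.
14.316064% exceeds the 10% threshold by 4.316064 percentage points.

4.316064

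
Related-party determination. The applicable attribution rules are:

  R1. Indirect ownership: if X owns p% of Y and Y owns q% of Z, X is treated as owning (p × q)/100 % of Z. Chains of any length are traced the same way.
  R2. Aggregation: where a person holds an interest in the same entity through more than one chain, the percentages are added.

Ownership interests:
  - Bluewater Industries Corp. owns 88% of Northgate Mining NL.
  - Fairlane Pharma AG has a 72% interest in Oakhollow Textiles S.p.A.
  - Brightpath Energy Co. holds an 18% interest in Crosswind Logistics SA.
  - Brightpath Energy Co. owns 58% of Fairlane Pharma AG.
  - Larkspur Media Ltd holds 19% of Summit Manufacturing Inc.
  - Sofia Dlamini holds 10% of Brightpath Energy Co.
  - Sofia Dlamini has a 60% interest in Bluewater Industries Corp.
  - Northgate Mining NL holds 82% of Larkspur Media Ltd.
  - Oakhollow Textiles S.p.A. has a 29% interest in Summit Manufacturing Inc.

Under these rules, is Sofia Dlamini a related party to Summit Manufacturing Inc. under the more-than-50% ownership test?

No

Chain via Bluewater Industries Corp. → Northgate Mining NL → Larkspur Media Ltd (R1): 60% × 88% × 82% × 19% = 8.22624% of Summit Manufacturing Inc.
Chain via Brightpath Energy Co. → Fairlane Pharma AG → Oakhollow Textiles S.p.A. (R1): 10% × 58% × 72% × 29% = 1.21104% of Summit Manufacturing Inc.
Aggregating (R2): 8.22624% + 1.21104% = 9.43728%.
9.43728% does not exceed the 50% threshold, so Sofia is not a related party to Summit Manufacturing Inc.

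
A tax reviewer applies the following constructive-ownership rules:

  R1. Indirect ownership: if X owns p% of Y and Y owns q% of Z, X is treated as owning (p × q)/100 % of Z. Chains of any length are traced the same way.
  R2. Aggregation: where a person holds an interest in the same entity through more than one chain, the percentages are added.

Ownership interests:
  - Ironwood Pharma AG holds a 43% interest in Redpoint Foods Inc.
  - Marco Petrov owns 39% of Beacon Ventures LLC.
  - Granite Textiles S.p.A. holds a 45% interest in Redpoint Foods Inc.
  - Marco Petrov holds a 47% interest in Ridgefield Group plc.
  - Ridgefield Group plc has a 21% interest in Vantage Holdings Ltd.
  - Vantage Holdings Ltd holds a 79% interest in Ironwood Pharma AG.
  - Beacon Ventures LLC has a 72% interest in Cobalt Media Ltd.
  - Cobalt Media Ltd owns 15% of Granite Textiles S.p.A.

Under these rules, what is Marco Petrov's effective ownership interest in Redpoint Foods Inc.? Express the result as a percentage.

Chain via Ridgefield Group plc → Vantage Holdings Ltd → Ironwood Pharma AG (R1): 47% × 21% × 79% × 43% = 3.352839% of Redpoint Foods Inc.
Chain via Beacon Ventures LLC → Cobalt Media Ltd → Granite Textiles S.p.A. (R1): 39% × 72% × 15% × 45% = 1.8954% of Redpoint Foods Inc.
Aggregating (R2): 3.352839% + 1.8954% = 5.248239%.

5.248239%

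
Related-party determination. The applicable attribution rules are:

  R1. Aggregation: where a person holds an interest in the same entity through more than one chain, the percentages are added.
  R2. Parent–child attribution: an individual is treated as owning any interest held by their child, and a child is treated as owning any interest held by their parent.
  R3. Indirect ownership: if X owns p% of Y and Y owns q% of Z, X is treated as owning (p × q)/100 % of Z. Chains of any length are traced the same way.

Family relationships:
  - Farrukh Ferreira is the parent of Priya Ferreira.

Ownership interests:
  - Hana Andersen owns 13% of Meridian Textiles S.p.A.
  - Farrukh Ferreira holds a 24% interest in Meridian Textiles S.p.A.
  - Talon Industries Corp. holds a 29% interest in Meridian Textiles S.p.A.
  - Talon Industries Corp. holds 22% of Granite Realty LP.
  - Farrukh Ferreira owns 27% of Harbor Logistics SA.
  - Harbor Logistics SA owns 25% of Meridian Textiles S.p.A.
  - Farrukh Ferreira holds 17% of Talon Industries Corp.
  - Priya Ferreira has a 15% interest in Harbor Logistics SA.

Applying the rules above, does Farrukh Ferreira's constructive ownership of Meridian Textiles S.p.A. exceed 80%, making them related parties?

No

By parent–child attribution (R2), Farrukh Ferreira is treated as also owning Priya Ferreira's interest in Harbor Logistics SA, giving 27% + 15% = 42%.
Chain via Harbor Logistics SA (R3): 42% × 25% = 10.5% of Meridian Textiles S.p.A.
Chain via Talon Industries Corp. (R3): 17% × 29% = 4.93% of Meridian Textiles S.p.A.
Direct interest in Meridian Textiles S.p.A: 24%.
Aggregating (R1): 10.5% + 4.93% + 24% = 39.43%.
39.43% does not exceed the 80% threshold, so Farrukh is not a related party to Meridian Textiles S.p.A.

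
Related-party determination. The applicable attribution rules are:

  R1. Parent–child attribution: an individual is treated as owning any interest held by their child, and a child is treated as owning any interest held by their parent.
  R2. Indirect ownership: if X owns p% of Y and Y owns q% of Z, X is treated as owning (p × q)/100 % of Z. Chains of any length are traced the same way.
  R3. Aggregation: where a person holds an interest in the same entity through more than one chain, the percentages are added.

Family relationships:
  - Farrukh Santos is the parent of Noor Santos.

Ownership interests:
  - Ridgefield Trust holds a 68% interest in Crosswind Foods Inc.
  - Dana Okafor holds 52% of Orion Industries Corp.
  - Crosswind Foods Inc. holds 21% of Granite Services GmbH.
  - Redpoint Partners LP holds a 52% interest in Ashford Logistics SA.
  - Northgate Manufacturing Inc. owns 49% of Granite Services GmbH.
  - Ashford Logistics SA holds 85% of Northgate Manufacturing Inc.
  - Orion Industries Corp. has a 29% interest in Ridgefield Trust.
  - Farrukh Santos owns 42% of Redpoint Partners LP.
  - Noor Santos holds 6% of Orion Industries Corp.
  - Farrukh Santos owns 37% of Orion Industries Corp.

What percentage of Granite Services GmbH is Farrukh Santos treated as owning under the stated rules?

10.877076%

By parent–child attribution (R1), Farrukh Santos is treated as also owning Noor Santos's interest in Orion Industries Corp, giving 37% + 6% = 43%.
Chain via Orion Industries Corp. → Ridgefield Trust → Crosswind Foods Inc. (R2): 43% × 29% × 68% × 21% = 1.780716% of Granite Services GmbH.
Chain via Redpoint Partners LP → Ashford Logistics SA → Northgate Manufacturing Inc. (R2): 42% × 52% × 85% × 49% = 9.09636% of Granite Services GmbH.
Aggregating (R3): 1.780716% + 9.09636% = 10.877076%.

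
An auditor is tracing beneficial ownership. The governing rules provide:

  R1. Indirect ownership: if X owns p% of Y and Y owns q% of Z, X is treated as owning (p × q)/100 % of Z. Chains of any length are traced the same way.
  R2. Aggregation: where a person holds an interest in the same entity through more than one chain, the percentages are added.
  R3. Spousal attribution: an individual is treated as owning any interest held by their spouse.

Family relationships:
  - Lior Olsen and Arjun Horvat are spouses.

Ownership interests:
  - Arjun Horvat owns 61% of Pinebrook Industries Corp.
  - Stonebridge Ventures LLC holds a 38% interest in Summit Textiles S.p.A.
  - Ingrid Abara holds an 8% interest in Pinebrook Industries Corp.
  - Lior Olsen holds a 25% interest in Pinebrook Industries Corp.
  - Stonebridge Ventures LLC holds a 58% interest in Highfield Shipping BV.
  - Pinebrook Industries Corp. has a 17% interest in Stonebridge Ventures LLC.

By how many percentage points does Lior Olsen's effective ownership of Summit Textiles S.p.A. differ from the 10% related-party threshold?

4.4444

By spousal attribution (R3), Lior Olsen is treated as also owning Arjun Horvat's interest in Pinebrook Industries Corp, giving 25% + 61% = 86%.
Chain via Pinebrook Industries Corp. → Stonebridge Ventures LLC (R1): 86% × 17% × 38% = 5.5556% of Summit Textiles S.p.A.
5.5556% falls short of the 10% threshold by 4.4444 percentage points.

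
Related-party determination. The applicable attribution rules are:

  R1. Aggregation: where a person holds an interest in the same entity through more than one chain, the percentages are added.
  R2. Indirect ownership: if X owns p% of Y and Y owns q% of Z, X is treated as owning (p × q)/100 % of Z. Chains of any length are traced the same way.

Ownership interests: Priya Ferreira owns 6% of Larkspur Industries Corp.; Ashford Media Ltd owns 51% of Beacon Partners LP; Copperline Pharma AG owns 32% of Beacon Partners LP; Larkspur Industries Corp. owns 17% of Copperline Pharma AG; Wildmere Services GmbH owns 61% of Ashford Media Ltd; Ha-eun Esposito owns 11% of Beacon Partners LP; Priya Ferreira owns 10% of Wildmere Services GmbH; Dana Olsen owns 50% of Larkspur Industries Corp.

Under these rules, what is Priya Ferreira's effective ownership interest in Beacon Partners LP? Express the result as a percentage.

Chain via Wildmere Services GmbH → Ashford Media Ltd (R2): 10% × 61% × 51% = 3.111% of Beacon Partners LP.
Chain via Larkspur Industries Corp. → Copperline Pharma AG (R2): 6% × 17% × 32% = 0.3264% of Beacon Partners LP.
Aggregating (R1): 3.111% + 0.3264% = 3.4374%.

3.4374%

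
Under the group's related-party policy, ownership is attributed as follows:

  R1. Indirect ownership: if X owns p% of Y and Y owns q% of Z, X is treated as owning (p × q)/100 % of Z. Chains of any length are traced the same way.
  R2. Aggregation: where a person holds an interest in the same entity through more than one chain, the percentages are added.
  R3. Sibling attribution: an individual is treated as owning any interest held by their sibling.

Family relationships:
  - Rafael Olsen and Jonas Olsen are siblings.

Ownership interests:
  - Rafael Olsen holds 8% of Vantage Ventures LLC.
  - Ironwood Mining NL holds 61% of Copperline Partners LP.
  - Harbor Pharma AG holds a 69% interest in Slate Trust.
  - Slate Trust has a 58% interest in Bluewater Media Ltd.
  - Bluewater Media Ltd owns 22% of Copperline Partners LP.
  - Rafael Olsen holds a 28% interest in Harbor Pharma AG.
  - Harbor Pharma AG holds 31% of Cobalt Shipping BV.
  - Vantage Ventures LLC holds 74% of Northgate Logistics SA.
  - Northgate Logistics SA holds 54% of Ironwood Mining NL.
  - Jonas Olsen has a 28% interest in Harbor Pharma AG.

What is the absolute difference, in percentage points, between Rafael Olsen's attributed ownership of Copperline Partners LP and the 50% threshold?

By sibling attribution (R3), Rafael Olsen is treated as also owning Jonas Olsen's interest in Harbor Pharma AG, giving 28% + 28% = 56%.
Chain via Vantage Ventures LLC → Northgate Logistics SA → Ironwood Mining NL (R1): 8% × 74% × 54% × 61% = 1.950048% of Copperline Partners LP.
Chain via Harbor Pharma AG → Slate Trust → Bluewater Media Ltd (R1): 56% × 69% × 58% × 22% = 4.930464% of Copperline Partners LP.
Aggregating (R2): 1.950048% + 4.930464% = 6.880512%.
6.880512% falls short of the 50% threshold by 43.119488 percentage points.

43.119488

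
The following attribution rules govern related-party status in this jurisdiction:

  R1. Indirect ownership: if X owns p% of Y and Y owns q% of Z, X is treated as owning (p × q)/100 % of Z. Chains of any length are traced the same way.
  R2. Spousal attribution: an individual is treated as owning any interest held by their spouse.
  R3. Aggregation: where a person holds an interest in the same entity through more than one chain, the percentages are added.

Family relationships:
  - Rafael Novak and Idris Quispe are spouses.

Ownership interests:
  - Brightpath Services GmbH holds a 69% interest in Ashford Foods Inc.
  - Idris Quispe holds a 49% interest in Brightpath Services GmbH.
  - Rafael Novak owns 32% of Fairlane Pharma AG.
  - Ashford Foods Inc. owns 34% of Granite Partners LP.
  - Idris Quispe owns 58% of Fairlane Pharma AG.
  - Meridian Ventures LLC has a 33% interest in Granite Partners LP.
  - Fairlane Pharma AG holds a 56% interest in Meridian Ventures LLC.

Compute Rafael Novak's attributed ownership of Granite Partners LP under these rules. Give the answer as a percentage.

By spousal attribution (R2), Rafael Novak is treated as also owning Idris Quispe's interest in Fairlane Pharma AG, giving 32% + 58% = 90%.
By spousal attribution (R2), Rafael Novak is treated as owning Idris Quispe's 49% interest in Brightpath Services GmbH.
Chain via Fairlane Pharma AG → Meridian Ventures LLC (R1): 90% × 56% × 33% = 16.632% of Granite Partners LP.
Chain via Brightpath Services GmbH → Ashford Foods Inc. (R1): 49% × 69% × 34% = 11.4954% of Granite Partners LP.
Aggregating (R3): 16.632% + 11.4954% = 28.1274%.

28.1274%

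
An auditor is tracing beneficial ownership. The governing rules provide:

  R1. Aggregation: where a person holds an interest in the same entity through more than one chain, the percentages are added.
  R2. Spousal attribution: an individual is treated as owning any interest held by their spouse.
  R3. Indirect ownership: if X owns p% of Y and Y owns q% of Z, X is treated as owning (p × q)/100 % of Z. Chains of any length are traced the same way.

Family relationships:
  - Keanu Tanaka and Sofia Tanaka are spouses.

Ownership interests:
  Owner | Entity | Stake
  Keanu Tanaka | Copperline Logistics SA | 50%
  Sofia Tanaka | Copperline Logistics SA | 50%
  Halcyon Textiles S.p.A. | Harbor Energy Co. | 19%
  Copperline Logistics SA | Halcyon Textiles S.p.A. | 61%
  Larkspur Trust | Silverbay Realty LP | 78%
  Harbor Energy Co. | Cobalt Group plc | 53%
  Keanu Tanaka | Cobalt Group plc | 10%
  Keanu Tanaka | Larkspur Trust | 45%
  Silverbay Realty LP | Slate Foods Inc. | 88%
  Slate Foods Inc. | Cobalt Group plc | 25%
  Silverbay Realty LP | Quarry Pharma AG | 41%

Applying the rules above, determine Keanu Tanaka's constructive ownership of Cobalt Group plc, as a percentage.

By spousal attribution (R2), Keanu Tanaka is treated as also owning Sofia Tanaka's interest in Copperline Logistics SA, giving 50% + 50% = 100%.
Chain via Larkspur Trust → Silverbay Realty LP → Slate Foods Inc. (R3): 45% × 78% × 88% × 25% = 7.722% of Cobalt Group plc.
Chain via Copperline Logistics SA → Halcyon Textiles S.p.A. → Harbor Energy Co. (R3): 100% × 61% × 19% × 53% = 6.1427% of Cobalt Group plc.
Direct interest in Cobalt Group plc: 10%.
Aggregating (R1): 7.722% + 6.1427% + 10% = 23.8647%.

23.8647%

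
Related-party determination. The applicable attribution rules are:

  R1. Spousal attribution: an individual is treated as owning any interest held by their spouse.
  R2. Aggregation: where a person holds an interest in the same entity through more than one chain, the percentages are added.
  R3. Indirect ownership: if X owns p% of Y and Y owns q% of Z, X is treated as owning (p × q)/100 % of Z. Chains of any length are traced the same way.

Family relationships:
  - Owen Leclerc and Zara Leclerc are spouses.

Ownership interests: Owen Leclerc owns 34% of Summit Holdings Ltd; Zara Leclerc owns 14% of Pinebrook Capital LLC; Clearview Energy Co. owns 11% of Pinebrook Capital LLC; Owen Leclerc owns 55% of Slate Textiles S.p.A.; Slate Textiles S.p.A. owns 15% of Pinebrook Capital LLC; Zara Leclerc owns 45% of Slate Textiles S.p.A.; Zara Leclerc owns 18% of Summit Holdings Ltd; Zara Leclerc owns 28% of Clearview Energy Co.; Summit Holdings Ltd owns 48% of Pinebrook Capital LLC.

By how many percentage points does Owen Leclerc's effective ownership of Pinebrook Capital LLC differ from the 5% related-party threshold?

By spousal attribution (R1), Owen Leclerc is treated as also owning Zara Leclerc's interest in Summit Holdings Ltd, giving 34% + 18% = 52%.
By spousal attribution (R1), Owen Leclerc is treated as also owning Zara Leclerc's interest in Slate Textiles S.p.A, giving 55% + 45% = 100%.
By spousal attribution (R1), Owen Leclerc is treated as owning Zara Leclerc's 28% interest in Clearview Energy Co.
By spousal attribution (R1), Owen Leclerc is treated as owning Zara Leclerc's 14% interest in Pinebrook Capital LLC.
Chain via Summit Holdings Ltd (R3): 52% × 48% = 24.96% of Pinebrook Capital LLC.
Chain via Slate Textiles S.p.A. (R3): 100% × 15% = 15% of Pinebrook Capital LLC.
Chain via Clearview Energy Co. (R3): 28% × 11% = 3.08% of Pinebrook Capital LLC.
Direct interest in Pinebrook Capital LLC: 14%.
Aggregating (R2): 24.96% + 15% + 3.08% + 14% = 57.04%.
57.04% exceeds the 5% threshold by 52.04 percentage points.

52.04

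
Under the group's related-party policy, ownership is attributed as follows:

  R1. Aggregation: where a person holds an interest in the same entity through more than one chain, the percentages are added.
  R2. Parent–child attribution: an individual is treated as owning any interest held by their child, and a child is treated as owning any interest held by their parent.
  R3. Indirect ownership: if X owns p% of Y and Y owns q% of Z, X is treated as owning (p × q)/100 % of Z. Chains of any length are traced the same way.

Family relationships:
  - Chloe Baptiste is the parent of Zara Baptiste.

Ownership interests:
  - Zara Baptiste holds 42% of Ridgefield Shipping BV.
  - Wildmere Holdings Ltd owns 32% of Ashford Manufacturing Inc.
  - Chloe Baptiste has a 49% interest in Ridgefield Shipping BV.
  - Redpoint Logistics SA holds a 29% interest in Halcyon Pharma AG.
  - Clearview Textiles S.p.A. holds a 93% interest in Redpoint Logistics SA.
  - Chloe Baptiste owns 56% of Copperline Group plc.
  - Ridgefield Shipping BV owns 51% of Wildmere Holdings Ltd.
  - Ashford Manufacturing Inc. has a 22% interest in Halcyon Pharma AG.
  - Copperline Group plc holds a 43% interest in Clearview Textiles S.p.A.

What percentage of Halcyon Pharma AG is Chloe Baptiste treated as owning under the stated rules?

By parent–child attribution (R2), Chloe Baptiste is treated as also owning Zara Baptiste's interest in Ridgefield Shipping BV, giving 49% + 42% = 91%.
Chain via Ridgefield Shipping BV → Wildmere Holdings Ltd → Ashford Manufacturing Inc. (R3): 91% × 51% × 32% × 22% = 3.267264% of Halcyon Pharma AG.
Chain via Copperline Group plc → Clearview Textiles S.p.A. → Redpoint Logistics SA (R3): 56% × 43% × 93% × 29% = 6.494376% of Halcyon Pharma AG.
Aggregating (R1): 3.267264% + 6.494376% = 9.76164%.

9.76164%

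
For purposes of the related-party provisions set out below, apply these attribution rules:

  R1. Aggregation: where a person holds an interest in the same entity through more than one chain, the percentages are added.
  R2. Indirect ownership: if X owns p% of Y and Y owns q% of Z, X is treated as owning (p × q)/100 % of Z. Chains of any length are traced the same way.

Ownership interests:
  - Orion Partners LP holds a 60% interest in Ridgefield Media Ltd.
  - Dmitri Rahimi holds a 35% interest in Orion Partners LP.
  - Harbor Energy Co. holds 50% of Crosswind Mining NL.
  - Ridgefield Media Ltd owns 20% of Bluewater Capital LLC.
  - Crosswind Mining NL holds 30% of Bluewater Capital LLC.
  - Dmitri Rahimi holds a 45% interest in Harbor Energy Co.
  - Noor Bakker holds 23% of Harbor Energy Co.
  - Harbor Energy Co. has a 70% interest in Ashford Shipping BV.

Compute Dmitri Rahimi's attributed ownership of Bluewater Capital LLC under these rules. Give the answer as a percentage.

Chain via Harbor Energy Co. → Crosswind Mining NL (R2): 45% × 50% × 30% = 6.75% of Bluewater Capital LLC.
Chain via Orion Partners LP → Ridgefield Media Ltd (R2): 35% × 60% × 20% = 4.2% of Bluewater Capital LLC.
Aggregating (R1): 6.75% + 4.2% = 10.95%.

10.95%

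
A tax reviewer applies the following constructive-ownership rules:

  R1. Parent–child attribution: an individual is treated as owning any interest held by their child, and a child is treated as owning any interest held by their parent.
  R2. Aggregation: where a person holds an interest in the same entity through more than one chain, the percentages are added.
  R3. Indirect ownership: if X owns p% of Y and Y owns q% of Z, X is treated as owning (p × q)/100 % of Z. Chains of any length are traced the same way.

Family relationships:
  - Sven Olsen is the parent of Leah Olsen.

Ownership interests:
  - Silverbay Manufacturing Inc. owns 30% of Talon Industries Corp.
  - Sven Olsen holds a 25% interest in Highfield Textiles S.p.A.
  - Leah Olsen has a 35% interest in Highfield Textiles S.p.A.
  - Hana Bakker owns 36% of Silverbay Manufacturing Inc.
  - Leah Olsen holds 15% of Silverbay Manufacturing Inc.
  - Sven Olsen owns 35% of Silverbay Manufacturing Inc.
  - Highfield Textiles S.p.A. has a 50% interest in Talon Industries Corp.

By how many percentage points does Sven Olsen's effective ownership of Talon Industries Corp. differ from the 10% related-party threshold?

By parent–child attribution (R1), Sven Olsen is treated as also owning Leah Olsen's interest in Highfield Textiles S.p.A, giving 25% + 35% = 60%.
By parent–child attribution (R1), Sven Olsen is treated as also owning Leah Olsen's interest in Silverbay Manufacturing Inc, giving 35% + 15% = 50%.
Chain via Highfield Textiles S.p.A. (R3): 60% × 50% = 30% of Talon Industries Corp.
Chain via Silverbay Manufacturing Inc. (R3): 50% × 30% = 15% of Talon Industries Corp.
Aggregating (R2): 30% + 15% = 45%.
45% exceeds the 10% threshold by 35 percentage points.

35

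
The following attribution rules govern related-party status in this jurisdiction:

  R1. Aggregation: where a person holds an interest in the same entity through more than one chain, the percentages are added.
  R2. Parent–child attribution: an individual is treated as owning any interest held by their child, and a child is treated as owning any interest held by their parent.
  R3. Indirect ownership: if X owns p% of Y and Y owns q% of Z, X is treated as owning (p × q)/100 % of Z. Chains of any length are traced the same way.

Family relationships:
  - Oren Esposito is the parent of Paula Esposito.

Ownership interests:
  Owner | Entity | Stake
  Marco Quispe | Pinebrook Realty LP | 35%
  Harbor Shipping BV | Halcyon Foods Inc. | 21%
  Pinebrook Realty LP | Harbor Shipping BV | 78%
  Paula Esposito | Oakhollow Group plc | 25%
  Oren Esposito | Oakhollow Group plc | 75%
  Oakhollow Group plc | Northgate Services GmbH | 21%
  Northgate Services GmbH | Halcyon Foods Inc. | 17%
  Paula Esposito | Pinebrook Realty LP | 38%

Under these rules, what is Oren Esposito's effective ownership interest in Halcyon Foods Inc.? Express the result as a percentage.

By parent–child attribution (R2), Oren Esposito is treated as also owning Paula Esposito's interest in Oakhollow Group plc, giving 75% + 25% = 100%.
By parent–child attribution (R2), Oren Esposito is treated as owning Paula Esposito's 38% interest in Pinebrook Realty LP.
Chain via Oakhollow Group plc → Northgate Services GmbH (R3): 100% × 21% × 17% = 3.57% of Halcyon Foods Inc.
Chain via Pinebrook Realty LP → Harbor Shipping BV (R3): 38% × 78% × 21% = 6.2244% of Halcyon Foods Inc.
Aggregating (R1): 3.57% + 6.2244% = 9.7944%.

9.7944%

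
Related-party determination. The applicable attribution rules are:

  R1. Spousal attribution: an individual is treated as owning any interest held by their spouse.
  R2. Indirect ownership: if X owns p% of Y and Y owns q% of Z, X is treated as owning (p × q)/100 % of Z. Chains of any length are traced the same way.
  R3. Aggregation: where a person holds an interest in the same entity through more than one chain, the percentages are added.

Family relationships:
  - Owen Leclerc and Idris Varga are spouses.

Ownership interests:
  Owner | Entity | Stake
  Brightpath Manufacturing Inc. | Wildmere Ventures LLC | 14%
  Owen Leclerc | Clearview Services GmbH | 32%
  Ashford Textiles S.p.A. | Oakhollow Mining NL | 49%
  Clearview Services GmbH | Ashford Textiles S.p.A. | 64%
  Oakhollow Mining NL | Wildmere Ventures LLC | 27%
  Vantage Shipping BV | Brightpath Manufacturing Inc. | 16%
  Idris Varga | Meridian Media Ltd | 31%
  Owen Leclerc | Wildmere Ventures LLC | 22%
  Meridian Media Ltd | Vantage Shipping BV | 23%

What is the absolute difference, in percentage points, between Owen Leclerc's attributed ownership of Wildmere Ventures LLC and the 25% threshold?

By spousal attribution (R1), Owen Leclerc is treated as owning Idris Varga's 31% interest in Meridian Media Ltd.
Chain via Clearview Services GmbH → Ashford Textiles S.p.A. → Oakhollow Mining NL (R2): 32% × 64% × 49% × 27% = 2.709504% of Wildmere Ventures LLC.
Direct interest in Wildmere Ventures LLC: 22%.
Chain via Meridian Media Ltd → Vantage Shipping BV → Brightpath Manufacturing Inc. (R2): 31% × 23% × 16% × 14% = 0.159712% of Wildmere Ventures LLC.
Aggregating (R3): 2.709504% + 22% + 0.159712% = 24.869216%.
24.869216% falls short of the 25% threshold by 0.130784 percentage points.

0.130784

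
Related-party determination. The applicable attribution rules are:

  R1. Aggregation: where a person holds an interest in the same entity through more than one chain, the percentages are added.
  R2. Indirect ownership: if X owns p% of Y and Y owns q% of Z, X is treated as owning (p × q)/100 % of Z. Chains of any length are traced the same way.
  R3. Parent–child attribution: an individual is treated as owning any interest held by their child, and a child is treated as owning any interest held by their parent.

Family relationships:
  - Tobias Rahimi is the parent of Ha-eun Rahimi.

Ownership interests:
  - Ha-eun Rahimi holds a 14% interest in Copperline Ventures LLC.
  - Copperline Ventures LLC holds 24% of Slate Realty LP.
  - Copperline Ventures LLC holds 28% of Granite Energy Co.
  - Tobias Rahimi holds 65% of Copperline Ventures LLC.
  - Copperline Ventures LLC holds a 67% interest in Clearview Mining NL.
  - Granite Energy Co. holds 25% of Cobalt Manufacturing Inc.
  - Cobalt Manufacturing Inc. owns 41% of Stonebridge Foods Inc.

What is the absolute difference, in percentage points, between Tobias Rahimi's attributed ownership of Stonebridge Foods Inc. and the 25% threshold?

By parent–child attribution (R3), Tobias Rahimi is treated as also owning Ha-eun Rahimi's interest in Copperline Ventures LLC, giving 65% + 14% = 79%.
Chain via Copperline Ventures LLC → Granite Energy Co. → Cobalt Manufacturing Inc. (R2): 79% × 28% × 25% × 41% = 2.2673% of Stonebridge Foods Inc.
2.2673% falls short of the 25% threshold by 22.7327 percentage points.

22.7327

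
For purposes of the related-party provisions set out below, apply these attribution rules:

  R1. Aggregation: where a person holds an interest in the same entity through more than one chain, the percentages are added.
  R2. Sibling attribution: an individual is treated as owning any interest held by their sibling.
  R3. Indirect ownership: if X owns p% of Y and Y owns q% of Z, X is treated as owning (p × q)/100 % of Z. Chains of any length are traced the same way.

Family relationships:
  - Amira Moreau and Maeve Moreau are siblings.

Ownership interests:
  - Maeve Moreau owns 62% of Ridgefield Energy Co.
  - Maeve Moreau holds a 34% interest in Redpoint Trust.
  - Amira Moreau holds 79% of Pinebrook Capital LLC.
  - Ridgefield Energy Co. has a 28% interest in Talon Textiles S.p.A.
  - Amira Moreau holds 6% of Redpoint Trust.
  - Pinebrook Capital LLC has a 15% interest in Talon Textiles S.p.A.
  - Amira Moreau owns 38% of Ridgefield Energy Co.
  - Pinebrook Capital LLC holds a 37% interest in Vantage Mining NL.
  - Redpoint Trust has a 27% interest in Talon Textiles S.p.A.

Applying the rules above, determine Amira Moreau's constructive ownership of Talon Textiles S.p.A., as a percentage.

By sibling attribution (R2), Amira Moreau is treated as also owning Maeve Moreau's interest in Redpoint Trust, giving 6% + 34% = 40%.
By sibling attribution (R2), Amira Moreau is treated as also owning Maeve Moreau's interest in Ridgefield Energy Co, giving 38% + 62% = 100%.
Chain via Pinebrook Capital LLC (R3): 79% × 15% = 11.85% of Talon Textiles S.p.A.
Chain via Redpoint Trust (R3): 40% × 27% = 10.8% of Talon Textiles S.p.A.
Chain via Ridgefield Energy Co. (R3): 100% × 28% = 28% of Talon Textiles S.p.A.
Aggregating (R1): 11.85% + 10.8% + 28% = 50.65%.

50.65%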